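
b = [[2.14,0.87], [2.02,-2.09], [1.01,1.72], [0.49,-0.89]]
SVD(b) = [[-0.42, 0.65], [-0.87, -0.25], [0.02, 0.7], [-0.27, -0.17]] @ diag([3.252472605861816, 2.866552275490271]) @ [[-0.85,0.53], [0.53,0.85]]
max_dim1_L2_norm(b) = 2.91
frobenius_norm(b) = 4.34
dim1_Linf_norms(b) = [2.14, 2.09, 1.72, 0.89]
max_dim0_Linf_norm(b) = 2.14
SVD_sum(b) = [[1.15, -0.72], [2.39, -1.49], [-0.04, 0.03], [0.75, -0.47]] + [[0.99, 1.59],[-0.37, -0.6],[1.05, 1.69],[-0.26, -0.42]]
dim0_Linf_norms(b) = [2.14, 2.09]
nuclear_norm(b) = 6.12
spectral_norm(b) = 3.25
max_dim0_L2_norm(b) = 3.15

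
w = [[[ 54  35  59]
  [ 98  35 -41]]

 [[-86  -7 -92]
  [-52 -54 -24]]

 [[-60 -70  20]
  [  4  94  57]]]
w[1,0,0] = -86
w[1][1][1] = -54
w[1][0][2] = -92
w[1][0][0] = -86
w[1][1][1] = -54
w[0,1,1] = 35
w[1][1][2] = -24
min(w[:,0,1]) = -70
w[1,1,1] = -54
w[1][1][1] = -54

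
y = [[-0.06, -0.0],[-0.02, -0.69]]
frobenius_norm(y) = 0.69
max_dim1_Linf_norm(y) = 0.69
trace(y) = -0.75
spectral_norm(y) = 0.69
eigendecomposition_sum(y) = [[-0.00, -0.0], [-0.02, -0.69]] + [[-0.06,  -0.0], [0.0,  -0.0]]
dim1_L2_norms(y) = [0.06, 0.69]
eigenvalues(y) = [-0.69, -0.06]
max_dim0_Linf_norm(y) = 0.69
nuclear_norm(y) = 0.75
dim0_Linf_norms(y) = [0.06, 0.69]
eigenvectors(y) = [[0.00, 1.0], [1.00, -0.03]]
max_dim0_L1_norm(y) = 0.69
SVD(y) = [[0.0,  1.00], [1.00,  -0.0]] @ diag([0.6902919998244423, 0.05997461945166538]) @ [[-0.03, -1.0], [-1.00, 0.03]]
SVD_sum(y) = [[-0.00, -0.0], [-0.02, -0.69]] + [[-0.06,0.0], [0.0,-0.00]]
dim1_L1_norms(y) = [0.06, 0.71]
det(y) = 0.04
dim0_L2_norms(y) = [0.06, 0.69]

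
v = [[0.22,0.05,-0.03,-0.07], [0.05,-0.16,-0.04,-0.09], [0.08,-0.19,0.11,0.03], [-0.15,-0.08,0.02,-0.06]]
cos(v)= [[0.97, -0.01, 0.01, 0.01], [-0.01, 0.98, 0.0, -0.01], [-0.01, -0.01, 0.99, -0.01], [0.01, -0.00, -0.0, 0.99]]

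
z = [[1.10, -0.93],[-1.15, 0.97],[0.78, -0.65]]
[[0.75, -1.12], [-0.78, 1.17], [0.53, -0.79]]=z @ [[0.30, -0.45], [-0.45, 0.67]]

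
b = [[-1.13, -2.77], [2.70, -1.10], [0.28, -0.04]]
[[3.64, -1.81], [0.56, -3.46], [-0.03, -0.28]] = b @ [[-0.28,  -0.87], [-1.2,  1.01]]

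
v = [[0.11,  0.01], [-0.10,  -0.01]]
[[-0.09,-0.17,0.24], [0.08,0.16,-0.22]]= v @ [[-0.86, -1.66, 2.36], [0.55, 1.06, -1.51]]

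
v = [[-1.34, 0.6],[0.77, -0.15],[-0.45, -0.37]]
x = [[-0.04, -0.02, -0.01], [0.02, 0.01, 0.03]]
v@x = [[0.07, 0.03, 0.03], [-0.03, -0.02, -0.01], [0.01, 0.01, -0.01]]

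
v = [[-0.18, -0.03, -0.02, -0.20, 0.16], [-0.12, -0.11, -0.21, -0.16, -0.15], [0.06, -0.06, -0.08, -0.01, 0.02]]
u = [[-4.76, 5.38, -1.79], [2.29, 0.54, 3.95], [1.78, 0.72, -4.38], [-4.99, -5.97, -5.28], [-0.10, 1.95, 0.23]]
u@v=[[0.10, -0.34, -0.89, 0.11, -1.60], [-0.24, -0.37, -0.48, -0.58, 0.36], [-0.67, 0.13, 0.16, -0.43, 0.09], [1.30, 1.12, 1.78, 2.01, -0.01], [-0.2, -0.23, -0.43, -0.29, -0.30]]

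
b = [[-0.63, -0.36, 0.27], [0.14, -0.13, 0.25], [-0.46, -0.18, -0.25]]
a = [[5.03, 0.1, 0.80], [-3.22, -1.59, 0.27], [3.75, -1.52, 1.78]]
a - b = [[5.66, 0.46, 0.53], [-3.36, -1.46, 0.02], [4.21, -1.34, 2.03]]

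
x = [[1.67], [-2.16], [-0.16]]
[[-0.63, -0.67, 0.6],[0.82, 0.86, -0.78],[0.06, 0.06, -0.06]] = x @ [[-0.38, -0.40, 0.36]]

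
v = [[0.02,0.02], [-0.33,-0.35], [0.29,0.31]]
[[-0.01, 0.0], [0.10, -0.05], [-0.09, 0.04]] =v@ [[-0.14,-0.01], [-0.15,0.14]]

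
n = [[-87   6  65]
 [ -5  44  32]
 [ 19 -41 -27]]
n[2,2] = -27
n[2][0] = 19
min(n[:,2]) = -27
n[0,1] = 6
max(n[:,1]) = 44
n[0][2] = 65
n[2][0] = 19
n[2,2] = -27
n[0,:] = [-87, 6, 65]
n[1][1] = 44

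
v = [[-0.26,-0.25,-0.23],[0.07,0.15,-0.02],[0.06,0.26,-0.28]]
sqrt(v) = [[0.47, 1.81, -2.71], [-0.01, -0.03, 0.44], [0.17, 0.39, -0.09]]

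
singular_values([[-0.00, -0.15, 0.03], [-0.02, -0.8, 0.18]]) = [0.83, 0.01]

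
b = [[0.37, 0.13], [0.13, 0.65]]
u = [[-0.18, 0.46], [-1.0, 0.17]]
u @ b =[[-0.01, 0.28], [-0.35, -0.02]]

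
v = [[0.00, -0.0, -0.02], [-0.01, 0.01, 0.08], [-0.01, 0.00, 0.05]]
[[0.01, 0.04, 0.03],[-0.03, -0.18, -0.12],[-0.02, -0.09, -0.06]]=v@[[-0.31, -1.17, -1.81], [-0.5, -3.09, -1.69], [-0.37, -2.03, -1.53]]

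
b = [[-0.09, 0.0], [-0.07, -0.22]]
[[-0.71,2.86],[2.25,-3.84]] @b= [[-0.14, -0.63], [0.07, 0.84]]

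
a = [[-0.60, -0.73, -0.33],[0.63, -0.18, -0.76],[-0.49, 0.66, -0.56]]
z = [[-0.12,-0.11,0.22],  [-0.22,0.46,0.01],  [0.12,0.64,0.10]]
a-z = [[-0.48, -0.62, -0.55], [0.85, -0.64, -0.77], [-0.61, 0.02, -0.66]]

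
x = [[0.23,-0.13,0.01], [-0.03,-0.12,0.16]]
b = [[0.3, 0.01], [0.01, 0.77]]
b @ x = [[0.07,-0.04,0.0], [-0.02,-0.09,0.12]]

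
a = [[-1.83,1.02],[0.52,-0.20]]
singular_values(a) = [2.17, 0.08]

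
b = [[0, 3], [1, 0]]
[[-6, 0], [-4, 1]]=b @ [[-4, 1], [-2, 0]]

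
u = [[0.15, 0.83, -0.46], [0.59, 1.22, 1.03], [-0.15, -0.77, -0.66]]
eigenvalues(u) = [(1.28+0j), (-0.29+0.41j), (-0.29-0.41j)]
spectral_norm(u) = 2.02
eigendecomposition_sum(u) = [[(0.45+0j), (0.96+0j), (0.4+0j)], [(0.48+0j), (1.04+0j), 0.44+0.00j], [-0.23-0.00j, -0.49-0.00j, -0.20+0.00j]] + [[-0.15+0.09j, -0.06-0.27j, -0.43-0.40j], [(0.05-0.08j), 0.09+0.12j, 0.30+0.10j], [0.04+0.08j, -0.14+0.02j, -0.23+0.19j]] + [[(-0.15-0.09j), -0.06+0.27j, (-0.43+0.4j)], [0.05+0.08j, (0.09-0.12j), (0.3-0.1j)], [0.04-0.08j, -0.14-0.02j, (-0.23-0.19j)]]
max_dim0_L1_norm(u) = 2.82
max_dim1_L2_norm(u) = 1.7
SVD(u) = [[0.22, 0.97, 0.02],  [0.84, -0.18, -0.51],  [-0.5, 0.13, -0.86]] @ diag([2.0200555360968697, 0.8706875506061458, 0.18077284172092373]) @ [[0.30,0.79,0.54],[0.02,0.56,-0.83],[-0.95,0.26,0.15]]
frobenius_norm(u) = 2.21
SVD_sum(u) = [[0.13, 0.35, 0.24], [0.50, 1.33, 0.91], [-0.30, -0.79, -0.54]] + [[0.02, 0.47, -0.7], [-0.00, -0.09, 0.13], [0.00, 0.06, -0.09]] + [[-0.00, 0.00, 0.0], [0.09, -0.02, -0.01], [0.15, -0.04, -0.02]]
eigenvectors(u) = [[-0.64+0.00j, 0.80+0.00j, (0.8-0j)], [-0.70+0.00j, (-0.4+0.17j), (-0.4-0.17j)], [0.33+0.00j, (0.05-0.41j), 0.05+0.41j]]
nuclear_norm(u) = 3.07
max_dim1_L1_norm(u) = 2.84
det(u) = 0.32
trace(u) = 0.71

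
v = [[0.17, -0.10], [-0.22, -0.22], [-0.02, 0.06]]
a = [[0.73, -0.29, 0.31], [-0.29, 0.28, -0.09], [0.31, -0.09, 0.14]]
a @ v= [[0.18, 0.01], [-0.11, -0.04], [0.07, -0.0]]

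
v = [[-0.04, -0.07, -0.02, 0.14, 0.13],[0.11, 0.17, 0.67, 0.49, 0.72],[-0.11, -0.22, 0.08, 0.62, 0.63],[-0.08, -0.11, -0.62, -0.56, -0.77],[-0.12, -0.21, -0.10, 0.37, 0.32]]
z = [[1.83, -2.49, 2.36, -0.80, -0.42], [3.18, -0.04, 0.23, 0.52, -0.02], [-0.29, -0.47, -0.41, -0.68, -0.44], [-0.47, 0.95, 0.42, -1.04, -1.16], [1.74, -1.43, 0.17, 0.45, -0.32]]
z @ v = [[-0.49, -0.89, -0.98, 0.79, 0.41], [-0.2, -0.33, -0.39, 0.27, 0.12], [0.11, 0.2, 0.12, -0.31, -0.25], [0.3, 0.46, 1.44, 0.81, 1.32], [-0.24, -0.38, -1.23, -0.72, -1.15]]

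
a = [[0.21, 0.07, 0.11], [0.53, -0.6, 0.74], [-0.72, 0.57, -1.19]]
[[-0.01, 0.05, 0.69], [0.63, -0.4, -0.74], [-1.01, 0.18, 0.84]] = a @ [[-0.56, -0.4, 3.59], [-0.17, 1.04, 2.09], [1.11, 0.59, -1.88]]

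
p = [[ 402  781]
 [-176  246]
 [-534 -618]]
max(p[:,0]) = 402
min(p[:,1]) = -618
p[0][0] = 402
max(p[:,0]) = 402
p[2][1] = -618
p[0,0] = 402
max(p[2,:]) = -534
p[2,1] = -618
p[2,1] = -618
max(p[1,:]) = 246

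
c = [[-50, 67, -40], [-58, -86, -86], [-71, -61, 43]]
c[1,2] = -86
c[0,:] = [-50, 67, -40]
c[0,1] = 67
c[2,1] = -61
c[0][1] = 67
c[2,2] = 43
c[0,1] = 67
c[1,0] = -58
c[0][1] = 67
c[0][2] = -40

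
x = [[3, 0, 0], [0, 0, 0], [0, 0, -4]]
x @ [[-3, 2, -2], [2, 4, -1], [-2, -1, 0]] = [[-9, 6, -6], [0, 0, 0], [8, 4, 0]]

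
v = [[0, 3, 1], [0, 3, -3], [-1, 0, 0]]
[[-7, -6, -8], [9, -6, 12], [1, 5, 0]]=v @ [[-1, -5, 0], [-1, -2, -1], [-4, 0, -5]]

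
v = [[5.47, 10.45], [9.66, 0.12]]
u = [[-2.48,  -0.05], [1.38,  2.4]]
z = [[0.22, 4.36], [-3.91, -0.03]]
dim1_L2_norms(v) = [11.8, 9.66]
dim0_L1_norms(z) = [4.13, 4.39]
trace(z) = 0.19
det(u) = -5.88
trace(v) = 5.59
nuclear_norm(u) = 5.06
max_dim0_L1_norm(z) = 4.39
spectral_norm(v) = 13.23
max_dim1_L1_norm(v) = 15.92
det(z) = 17.04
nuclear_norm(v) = 20.81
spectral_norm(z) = 4.39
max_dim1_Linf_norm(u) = 2.48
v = z @ u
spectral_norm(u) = 3.25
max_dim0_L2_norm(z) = 4.36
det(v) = -100.29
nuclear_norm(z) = 8.27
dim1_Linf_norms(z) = [4.36, 3.91]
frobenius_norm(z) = 5.86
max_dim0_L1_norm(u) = 3.86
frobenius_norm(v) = 15.25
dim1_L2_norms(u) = [2.48, 2.77]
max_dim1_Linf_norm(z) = 4.36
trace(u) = -0.08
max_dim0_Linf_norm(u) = 2.48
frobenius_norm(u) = 3.72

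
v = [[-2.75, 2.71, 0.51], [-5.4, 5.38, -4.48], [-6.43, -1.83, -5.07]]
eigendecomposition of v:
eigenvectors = [[0.24+0.34j, 0.24-0.34j, (-0.28+0j)], [-0.30+0.11j, -0.30-0.11j, (-0.9+0j)], [-0.85+0.00j, (-0.85-0j), 0.33+0.00j]]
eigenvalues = [(-3.89+2.84j), (-3.89-2.84j), (5.35+0j)]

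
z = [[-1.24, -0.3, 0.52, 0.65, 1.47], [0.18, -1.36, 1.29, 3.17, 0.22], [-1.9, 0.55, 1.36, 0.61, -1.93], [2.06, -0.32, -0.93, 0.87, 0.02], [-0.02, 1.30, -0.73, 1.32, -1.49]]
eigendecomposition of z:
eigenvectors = [[-0.16+0.00j, (0.38+0j), (0.26-0.34j), 0.26+0.34j, -0.63+0.00j], [(-0.3+0j), 0.64+0.00j, 0.59+0.00j, 0.59-0.00j, (-0.63+0j)], [(0.62+0j), (0.62+0j), (0.49-0.09j), (0.49+0.09j), (-0.09+0j)], [(-0.57+0j), (-0.02+0j), (-0.14+0.27j), -0.14-0.27j, (0.29+0j)], [-0.42+0.00j, (0.24+0j), (0.36+0.02j), (0.36-0.02j), (0.34+0j)]]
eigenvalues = [(2.32+0j), (-0.02+0j), (-0.8+1.18j), (-0.8-1.18j), (-2.56+0j)]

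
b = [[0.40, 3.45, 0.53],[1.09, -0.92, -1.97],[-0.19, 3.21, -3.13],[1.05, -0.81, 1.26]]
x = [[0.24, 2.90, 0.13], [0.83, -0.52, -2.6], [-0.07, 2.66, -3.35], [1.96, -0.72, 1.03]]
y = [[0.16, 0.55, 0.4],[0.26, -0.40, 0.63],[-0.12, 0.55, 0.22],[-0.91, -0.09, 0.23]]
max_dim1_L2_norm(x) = 4.28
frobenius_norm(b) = 6.46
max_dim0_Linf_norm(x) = 3.35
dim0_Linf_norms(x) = [1.96, 2.9, 3.35]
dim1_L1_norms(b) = [4.38, 3.98, 6.53, 3.12]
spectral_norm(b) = 5.30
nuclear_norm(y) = 2.66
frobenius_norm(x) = 6.32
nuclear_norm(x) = 10.30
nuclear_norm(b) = 10.20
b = x + y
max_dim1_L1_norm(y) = 1.29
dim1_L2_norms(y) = [0.7, 0.79, 0.6, 0.94]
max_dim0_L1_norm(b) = 8.39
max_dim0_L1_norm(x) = 7.11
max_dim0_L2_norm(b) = 4.87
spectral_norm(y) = 0.97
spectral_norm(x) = 5.07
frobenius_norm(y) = 1.54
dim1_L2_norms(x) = [2.91, 2.78, 4.28, 2.33]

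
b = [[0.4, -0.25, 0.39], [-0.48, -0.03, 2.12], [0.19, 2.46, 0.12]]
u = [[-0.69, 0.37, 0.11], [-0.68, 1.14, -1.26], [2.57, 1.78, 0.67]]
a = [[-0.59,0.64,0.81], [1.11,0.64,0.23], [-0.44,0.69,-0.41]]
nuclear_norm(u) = 5.68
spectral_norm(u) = 3.22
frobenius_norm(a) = 1.99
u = b @ a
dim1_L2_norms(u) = [0.79, 1.83, 3.2]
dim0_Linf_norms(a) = [1.11, 0.69, 0.81]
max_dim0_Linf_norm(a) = 1.11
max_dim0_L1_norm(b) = 2.74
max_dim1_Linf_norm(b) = 2.46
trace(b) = 0.49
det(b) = -2.66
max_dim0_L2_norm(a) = 1.33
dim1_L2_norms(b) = [0.61, 2.17, 2.47]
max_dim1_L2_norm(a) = 1.3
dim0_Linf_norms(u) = [2.57, 1.78, 1.26]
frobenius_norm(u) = 3.77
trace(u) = 1.12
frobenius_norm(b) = 3.35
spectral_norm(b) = 2.48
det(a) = 1.32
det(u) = -3.56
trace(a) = -0.36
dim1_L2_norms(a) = [1.19, 1.3, 0.92]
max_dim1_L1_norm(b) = 2.77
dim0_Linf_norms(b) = [0.48, 2.46, 2.12]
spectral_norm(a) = 1.33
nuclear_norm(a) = 3.37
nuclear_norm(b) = 5.16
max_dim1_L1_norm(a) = 2.04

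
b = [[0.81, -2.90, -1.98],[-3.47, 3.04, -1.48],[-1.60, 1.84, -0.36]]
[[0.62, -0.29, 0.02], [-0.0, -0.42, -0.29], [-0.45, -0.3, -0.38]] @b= [[1.48,-2.64,-0.81], [1.92,-1.81,0.73], [1.28,-0.31,1.47]]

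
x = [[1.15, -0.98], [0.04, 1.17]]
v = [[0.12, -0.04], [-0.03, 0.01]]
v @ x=[[0.14,-0.16], [-0.03,0.04]]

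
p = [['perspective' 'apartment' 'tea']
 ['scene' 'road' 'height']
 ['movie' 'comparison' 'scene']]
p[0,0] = 'perspective'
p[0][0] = 'perspective'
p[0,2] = 'tea'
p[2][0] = 'movie'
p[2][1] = 'comparison'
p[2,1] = 'comparison'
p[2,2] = 'scene'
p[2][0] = 'movie'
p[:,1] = ['apartment', 'road', 'comparison']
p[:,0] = ['perspective', 'scene', 'movie']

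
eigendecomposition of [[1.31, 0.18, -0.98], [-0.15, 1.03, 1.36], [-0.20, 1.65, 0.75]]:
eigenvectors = [[0.43, -0.98, 0.42], [-0.63, -0.15, -0.55], [-0.64, -0.13, 0.72]]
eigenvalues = [2.51, 1.21, -0.63]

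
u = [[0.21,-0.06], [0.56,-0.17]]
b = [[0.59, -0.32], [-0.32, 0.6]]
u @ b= [[0.14, -0.1], [0.38, -0.28]]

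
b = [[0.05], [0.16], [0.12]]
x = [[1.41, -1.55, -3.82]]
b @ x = [[0.07, -0.08, -0.19], [0.23, -0.25, -0.61], [0.17, -0.19, -0.46]]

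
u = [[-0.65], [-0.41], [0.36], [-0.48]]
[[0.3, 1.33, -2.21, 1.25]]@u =[[-2.14]]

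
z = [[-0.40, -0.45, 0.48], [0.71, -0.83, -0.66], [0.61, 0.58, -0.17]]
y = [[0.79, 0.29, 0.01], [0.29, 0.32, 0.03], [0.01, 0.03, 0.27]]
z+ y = [[0.39, -0.16, 0.49], [1.00, -0.51, -0.63], [0.62, 0.61, 0.1]]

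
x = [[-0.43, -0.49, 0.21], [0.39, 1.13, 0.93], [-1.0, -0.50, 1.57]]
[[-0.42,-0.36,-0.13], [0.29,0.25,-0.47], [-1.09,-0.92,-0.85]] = x @ [[0.11, 0.50, 0.44], [0.58, 0.21, -0.28], [-0.44, -0.2, -0.35]]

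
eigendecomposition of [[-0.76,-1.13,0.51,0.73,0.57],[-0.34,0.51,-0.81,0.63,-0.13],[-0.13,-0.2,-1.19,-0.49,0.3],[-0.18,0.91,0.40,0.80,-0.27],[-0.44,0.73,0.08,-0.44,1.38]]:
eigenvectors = [[(0.04+0.14j),  (0.04-0.14j),  (0.7+0j),  0.90+0.00j,  (0.83+0j)], [(-0.53-0.01j),  -0.53+0.01j,  (0.43+0j),  -0.00+0.00j,  -0.06+0.00j], [(0.12+0.04j),  0.12-0.04j,  (0.52+0j),  -0.23+0.00j,  -0.17+0.00j], [(-0.61+0j),  (-0.61-0j),  (-0.23+0j),  (0.25+0j),  (0.38+0j)], [-0.29+0.49j,  (-0.29-0.49j),  -0.05+0.00j,  0.28+0.00j,  (0.37+0j)]]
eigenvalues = [(1.39+0.25j), (1.39-0.25j), (-1.35+0j), (-0.5+0j), (-0.19+0j)]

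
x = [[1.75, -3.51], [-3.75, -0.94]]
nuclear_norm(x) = 7.74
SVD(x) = [[-0.73, 0.68], [0.68, 0.73]] @ diag([4.2935696802751435, 3.44876200985542]) @ [[-0.89, 0.45], [-0.45, -0.89]]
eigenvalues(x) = [4.27, -3.46]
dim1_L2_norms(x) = [3.92, 3.87]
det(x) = -14.81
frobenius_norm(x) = 5.51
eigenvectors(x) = [[0.81, 0.56], [-0.58, 0.83]]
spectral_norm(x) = 4.29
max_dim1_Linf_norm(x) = 3.75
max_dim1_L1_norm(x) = 5.26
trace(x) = 0.81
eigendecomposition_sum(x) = [[2.88, -1.94], [-2.07, 1.39]] + [[-1.13, -1.57], [-1.68, -2.33]]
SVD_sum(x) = [[2.8,  -1.40], [-2.62,  1.31]] + [[-1.05, -2.11],[-1.13, -2.25]]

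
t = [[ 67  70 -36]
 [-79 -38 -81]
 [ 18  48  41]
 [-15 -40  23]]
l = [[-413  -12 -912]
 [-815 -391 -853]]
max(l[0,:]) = -12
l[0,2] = -912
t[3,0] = -15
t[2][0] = 18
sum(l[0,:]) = -1337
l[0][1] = -12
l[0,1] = -12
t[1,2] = -81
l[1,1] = -391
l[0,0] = -413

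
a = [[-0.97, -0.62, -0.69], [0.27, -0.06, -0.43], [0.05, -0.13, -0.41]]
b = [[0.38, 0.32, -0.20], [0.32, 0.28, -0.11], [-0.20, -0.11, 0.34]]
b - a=[[1.35, 0.94, 0.49], [0.05, 0.34, 0.32], [-0.25, 0.02, 0.75]]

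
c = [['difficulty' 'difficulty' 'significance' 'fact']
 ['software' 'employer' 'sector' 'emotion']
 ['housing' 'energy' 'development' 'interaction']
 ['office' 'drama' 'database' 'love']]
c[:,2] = ['significance', 'sector', 'development', 'database']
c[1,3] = 'emotion'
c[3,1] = 'drama'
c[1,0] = 'software'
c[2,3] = 'interaction'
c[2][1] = 'energy'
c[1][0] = 'software'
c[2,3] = 'interaction'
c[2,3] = 'interaction'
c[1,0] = 'software'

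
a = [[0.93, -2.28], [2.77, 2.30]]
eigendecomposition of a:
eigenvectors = [[0.18-0.65j,(0.18+0.65j)], [(-0.74+0j),-0.74-0.00j]]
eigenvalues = [(1.61+2.42j), (1.61-2.42j)]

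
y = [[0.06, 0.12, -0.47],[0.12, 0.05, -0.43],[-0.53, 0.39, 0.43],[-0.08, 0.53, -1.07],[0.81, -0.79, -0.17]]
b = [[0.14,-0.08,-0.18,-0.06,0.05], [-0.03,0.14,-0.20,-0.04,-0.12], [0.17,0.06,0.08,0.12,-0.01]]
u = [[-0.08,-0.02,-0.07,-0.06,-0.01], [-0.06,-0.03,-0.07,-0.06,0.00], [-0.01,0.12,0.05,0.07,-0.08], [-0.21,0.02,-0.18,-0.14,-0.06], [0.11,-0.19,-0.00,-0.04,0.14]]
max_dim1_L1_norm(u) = 0.61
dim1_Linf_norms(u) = [0.08, 0.07, 0.12, 0.21, 0.19]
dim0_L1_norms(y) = [1.6, 1.88, 2.57]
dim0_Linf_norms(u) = [0.21, 0.19, 0.18, 0.14, 0.14]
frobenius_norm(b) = 0.44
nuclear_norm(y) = 2.76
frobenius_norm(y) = 1.95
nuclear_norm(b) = 0.75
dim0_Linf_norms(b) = [0.17, 0.14, 0.2, 0.12, 0.12]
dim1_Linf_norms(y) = [0.47, 0.43, 0.53, 1.07, 0.81]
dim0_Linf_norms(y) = [0.81, 0.79, 1.07]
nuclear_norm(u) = 0.68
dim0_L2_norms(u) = [0.26, 0.23, 0.21, 0.18, 0.17]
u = y @ b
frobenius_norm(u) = 0.48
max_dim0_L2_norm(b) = 0.28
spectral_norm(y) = 1.38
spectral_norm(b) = 0.31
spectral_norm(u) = 0.37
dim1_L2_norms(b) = [0.25, 0.28, 0.23]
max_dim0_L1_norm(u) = 0.47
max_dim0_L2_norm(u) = 0.26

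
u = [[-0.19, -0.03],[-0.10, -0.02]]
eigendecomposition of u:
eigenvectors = [[-0.88, 0.16], [-0.47, -0.99]]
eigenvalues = [-0.21, -0.0]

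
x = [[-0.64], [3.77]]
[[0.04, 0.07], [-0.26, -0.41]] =x @ [[-0.07,-0.11]]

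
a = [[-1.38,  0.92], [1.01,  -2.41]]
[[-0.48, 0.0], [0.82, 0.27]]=a@[[0.17, -0.11],[-0.27, -0.16]]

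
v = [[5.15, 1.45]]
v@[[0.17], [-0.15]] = [[0.66]]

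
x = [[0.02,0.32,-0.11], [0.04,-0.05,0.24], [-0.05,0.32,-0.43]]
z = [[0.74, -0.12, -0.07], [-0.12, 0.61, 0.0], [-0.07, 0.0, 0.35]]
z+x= [[0.76, 0.20, -0.18],  [-0.08, 0.56, 0.24],  [-0.12, 0.32, -0.08]]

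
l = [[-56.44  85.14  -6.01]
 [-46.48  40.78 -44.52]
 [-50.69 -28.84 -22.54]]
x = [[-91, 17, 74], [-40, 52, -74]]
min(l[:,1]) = -28.84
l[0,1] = 85.14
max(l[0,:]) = 85.14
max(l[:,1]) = 85.14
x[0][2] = 74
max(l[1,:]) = 40.78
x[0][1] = 17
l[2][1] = -28.84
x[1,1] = 52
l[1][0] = -46.48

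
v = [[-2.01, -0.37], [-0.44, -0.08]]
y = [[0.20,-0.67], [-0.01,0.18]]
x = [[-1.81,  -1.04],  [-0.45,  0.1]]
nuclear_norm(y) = 0.76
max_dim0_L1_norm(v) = 2.45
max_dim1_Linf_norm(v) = 2.01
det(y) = 0.03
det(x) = -0.65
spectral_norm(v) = 2.09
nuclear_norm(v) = 2.09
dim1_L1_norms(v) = [2.38, 0.52]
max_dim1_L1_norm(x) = 2.85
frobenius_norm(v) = 2.09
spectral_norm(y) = 0.72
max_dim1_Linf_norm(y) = 0.67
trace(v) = -2.09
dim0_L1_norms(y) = [0.21, 0.85]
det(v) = -0.00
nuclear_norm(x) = 2.42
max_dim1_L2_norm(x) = 2.09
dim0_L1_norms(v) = [2.45, 0.45]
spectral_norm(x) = 2.12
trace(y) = 0.38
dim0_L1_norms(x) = [2.26, 1.14]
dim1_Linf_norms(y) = [0.67, 0.18]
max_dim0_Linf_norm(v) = 2.01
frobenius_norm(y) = 0.72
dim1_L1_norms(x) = [2.85, 0.55]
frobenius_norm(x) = 2.14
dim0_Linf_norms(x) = [1.81, 1.04]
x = y + v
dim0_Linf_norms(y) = [0.2, 0.67]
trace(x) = -1.71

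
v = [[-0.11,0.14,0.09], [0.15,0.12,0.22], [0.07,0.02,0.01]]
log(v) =[[-1.52+2.53j, (-0.12-0.91j), (0.71-1.11j)], [(0.41-1.33j), -1.91+1.17j, (1.3-2.42j)], [(-0.29-0.3j), (0.46-0.45j), -2.88+2.59j]]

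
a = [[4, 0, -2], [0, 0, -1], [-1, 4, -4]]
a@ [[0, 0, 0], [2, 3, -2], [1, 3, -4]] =[[-2, -6, 8], [-1, -3, 4], [4, 0, 8]]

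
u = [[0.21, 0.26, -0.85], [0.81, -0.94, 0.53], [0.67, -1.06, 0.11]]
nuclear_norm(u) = 2.95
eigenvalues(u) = [(0.36+0j), (-0.49+0.87j), (-0.49-0.87j)]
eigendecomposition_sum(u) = [[0.22+0.00j, (0.24+0j), -0.24+0.00j], [0.14+0.00j, (0.15+0j), -0.15+0.00j], [0.00+0.00j, 0j, (-0+0j)]] + [[-0.00+0.23j, 0.01-0.37j, -0.31+0.20j], [(0.34-0.03j), (-0.54+0.03j), (0.34+0.43j)], [(0.33+0.18j), (-0.53-0.31j), (0.06+0.61j)]] + [[-0.00-0.23j, (0.01+0.37j), (-0.31-0.2j)], [0.34+0.03j, (-0.54-0.03j), (0.34-0.43j)], [0.33-0.18j, (-0.53+0.31j), 0.06-0.61j]]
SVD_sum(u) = [[-0.2,0.29,-0.13], [0.71,-1.04,0.46], [0.65,-0.94,0.41]] + [[0.37,  -0.07,  -0.74], [-0.01,  0.0,  0.03], [0.13,  -0.02,  -0.26]] + [[0.04, 0.04, 0.02],[0.11, 0.10, 0.05],[-0.11, -0.09, -0.05]]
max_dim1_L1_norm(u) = 2.28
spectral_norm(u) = 1.85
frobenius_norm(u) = 2.06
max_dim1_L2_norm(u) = 1.35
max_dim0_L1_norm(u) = 2.26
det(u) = 0.36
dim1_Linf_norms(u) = [0.85, 0.94, 1.06]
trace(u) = -0.62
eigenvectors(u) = [[0.85+0.00j, (-0.19-0.36j), (-0.19+0.36j)], [0.53+0.00j, -0.51+0.33j, (-0.51-0.33j)], [0.01+0.00j, (-0.68+0j), (-0.68-0j)]]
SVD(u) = [[0.21, 0.94, -0.26],  [-0.73, -0.03, -0.69],  [-0.66, 0.33, 0.68]] @ diag([1.848697254188258, 0.8790149656495994, 0.22147494784021932]) @ [[-0.53, 0.77, -0.34], [0.45, -0.09, -0.89], [-0.72, -0.63, -0.30]]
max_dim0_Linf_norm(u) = 1.06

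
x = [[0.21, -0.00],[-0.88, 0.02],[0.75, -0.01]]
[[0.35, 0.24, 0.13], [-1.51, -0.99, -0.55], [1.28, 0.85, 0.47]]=x@ [[1.69, 1.14, 0.63], [-1.07, 0.61, 0.04]]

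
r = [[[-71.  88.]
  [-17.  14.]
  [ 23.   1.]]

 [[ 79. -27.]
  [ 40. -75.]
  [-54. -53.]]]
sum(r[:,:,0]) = 0.0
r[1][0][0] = 79.0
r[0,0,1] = 88.0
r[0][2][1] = 1.0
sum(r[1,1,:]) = -35.0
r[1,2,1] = -53.0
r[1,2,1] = -53.0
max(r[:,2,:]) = 23.0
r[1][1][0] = 40.0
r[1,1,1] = -75.0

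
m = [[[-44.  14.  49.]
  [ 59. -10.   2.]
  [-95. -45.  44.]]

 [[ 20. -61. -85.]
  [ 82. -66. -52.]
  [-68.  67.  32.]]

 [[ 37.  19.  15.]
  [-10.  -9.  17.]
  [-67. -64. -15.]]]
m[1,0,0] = 20.0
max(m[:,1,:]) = 82.0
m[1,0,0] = 20.0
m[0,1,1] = -10.0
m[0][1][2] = 2.0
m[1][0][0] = 20.0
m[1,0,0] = 20.0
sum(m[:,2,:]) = -211.0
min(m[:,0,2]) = -85.0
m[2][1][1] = -9.0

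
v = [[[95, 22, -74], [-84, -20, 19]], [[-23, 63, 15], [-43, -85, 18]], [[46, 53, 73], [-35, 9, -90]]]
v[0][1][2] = 19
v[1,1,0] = -43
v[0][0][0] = 95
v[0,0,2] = -74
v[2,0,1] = 53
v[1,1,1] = -85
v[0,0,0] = 95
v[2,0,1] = 53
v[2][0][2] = 73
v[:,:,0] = [[95, -84], [-23, -43], [46, -35]]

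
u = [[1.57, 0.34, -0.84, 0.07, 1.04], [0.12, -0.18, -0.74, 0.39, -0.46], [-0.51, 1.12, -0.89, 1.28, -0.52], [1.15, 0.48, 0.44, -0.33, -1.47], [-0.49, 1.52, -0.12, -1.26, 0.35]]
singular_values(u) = [2.14, 2.12, 2.1, 2.0, 0.57]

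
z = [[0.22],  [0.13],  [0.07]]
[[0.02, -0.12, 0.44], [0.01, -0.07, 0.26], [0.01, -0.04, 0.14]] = z @ [[0.1, -0.56, 2.02]]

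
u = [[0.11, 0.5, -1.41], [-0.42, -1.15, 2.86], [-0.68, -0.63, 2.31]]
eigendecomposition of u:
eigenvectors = [[-0.33, 0.57, 0.41], [0.65, 0.74, -0.9], [0.68, 0.35, -0.1]]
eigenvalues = [2.03, -0.11, -0.65]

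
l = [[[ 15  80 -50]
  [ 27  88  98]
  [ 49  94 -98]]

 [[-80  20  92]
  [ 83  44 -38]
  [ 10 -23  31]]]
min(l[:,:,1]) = -23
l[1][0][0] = -80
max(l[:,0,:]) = 92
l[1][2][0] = 10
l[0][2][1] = 94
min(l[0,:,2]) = -98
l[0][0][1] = 80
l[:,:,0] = [[15, 27, 49], [-80, 83, 10]]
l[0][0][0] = 15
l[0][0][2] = -50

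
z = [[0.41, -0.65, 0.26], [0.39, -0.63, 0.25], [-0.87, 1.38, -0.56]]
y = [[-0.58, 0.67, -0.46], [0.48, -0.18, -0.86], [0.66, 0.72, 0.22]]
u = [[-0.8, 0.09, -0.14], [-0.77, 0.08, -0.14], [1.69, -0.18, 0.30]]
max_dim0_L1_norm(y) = 1.72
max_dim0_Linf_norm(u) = 1.69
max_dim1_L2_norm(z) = 1.72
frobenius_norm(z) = 2.06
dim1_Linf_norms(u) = [0.8, 0.77, 1.69]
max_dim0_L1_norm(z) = 2.66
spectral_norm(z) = 2.06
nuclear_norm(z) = 2.07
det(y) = -1.00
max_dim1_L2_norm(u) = 1.73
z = u @ y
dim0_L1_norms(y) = [1.72, 1.57, 1.54]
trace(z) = -0.78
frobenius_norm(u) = 2.07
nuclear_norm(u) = 2.07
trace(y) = -0.54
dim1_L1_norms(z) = [1.32, 1.27, 2.81]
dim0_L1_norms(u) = [3.26, 0.35, 0.58]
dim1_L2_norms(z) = [0.81, 0.78, 1.72]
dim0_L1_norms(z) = [1.67, 2.66, 1.07]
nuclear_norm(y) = 3.00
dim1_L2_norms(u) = [0.82, 0.79, 1.73]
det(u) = -0.00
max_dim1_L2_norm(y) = 1.0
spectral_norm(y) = 1.00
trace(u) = -0.42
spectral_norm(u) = 2.07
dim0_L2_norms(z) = [1.04, 1.65, 0.67]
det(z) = 0.00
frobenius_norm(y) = 1.73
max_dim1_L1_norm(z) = 2.81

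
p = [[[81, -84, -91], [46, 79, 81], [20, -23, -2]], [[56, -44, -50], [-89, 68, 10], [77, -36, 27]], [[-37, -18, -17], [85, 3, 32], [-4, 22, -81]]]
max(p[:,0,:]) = 81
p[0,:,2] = [-91, 81, -2]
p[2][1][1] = 3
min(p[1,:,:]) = -89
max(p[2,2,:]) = 22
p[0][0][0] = 81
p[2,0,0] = -37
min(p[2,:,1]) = -18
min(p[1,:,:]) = -89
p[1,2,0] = 77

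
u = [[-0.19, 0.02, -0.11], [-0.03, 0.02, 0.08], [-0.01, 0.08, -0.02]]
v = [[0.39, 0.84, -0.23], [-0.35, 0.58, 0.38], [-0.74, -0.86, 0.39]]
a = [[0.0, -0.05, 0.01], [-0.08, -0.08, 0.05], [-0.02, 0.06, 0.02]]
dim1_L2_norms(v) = [0.95, 0.78, 1.2]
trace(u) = -0.19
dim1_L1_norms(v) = [1.46, 1.31, 1.99]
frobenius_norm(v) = 1.72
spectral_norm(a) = 0.13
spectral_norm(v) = 1.53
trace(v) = 1.36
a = u @ v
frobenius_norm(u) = 0.25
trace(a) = -0.06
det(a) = -0.00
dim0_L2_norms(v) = [0.91, 1.33, 0.59]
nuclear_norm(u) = 0.39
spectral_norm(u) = 0.22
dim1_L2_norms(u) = [0.22, 0.09, 0.08]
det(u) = 0.00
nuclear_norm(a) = 0.21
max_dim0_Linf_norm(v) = 0.86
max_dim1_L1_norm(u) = 0.32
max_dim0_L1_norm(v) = 2.28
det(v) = -0.07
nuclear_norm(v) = 2.37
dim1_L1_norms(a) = [0.06, 0.21, 0.1]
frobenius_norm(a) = 0.15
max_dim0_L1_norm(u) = 0.23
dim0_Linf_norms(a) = [0.08, 0.08, 0.05]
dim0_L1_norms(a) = [0.1, 0.19, 0.08]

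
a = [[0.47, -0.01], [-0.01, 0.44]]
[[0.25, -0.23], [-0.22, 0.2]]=a @ [[0.52, -0.48], [-0.48, 0.44]]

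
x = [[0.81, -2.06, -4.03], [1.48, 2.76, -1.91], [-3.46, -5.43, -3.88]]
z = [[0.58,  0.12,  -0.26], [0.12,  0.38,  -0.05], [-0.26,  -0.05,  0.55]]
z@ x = [[1.55, 0.55, -1.56], [0.83, 1.07, -1.02], [-2.19, -2.59, -0.99]]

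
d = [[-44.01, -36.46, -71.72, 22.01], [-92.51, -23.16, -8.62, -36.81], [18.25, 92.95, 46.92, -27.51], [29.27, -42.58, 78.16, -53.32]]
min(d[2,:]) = -27.51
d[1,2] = -8.62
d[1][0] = -92.51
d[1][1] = -23.16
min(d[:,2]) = -71.72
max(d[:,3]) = 22.01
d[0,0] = -44.01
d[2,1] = 92.95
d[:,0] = [-44.01, -92.51, 18.25, 29.27]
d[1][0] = -92.51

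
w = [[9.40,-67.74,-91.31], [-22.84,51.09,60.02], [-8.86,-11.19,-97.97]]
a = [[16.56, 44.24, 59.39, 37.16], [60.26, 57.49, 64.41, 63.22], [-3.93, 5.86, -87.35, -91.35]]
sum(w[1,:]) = 88.27000000000001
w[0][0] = 9.4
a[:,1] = [44.24, 57.49, 5.86]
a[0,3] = 37.16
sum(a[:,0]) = 72.88999999999999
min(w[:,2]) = -97.97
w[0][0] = 9.4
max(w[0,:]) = 9.4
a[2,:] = [-3.93, 5.86, -87.35, -91.35]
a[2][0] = -3.93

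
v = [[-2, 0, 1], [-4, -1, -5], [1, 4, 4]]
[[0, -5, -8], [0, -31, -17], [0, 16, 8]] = v @ [[0, 4, 4], [0, 0, 1], [0, 3, 0]]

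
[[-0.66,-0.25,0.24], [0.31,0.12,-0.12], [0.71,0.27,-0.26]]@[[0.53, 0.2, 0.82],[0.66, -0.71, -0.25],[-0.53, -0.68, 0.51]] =[[-0.64, -0.12, -0.36], [0.31, 0.06, 0.16], [0.69, 0.13, 0.38]]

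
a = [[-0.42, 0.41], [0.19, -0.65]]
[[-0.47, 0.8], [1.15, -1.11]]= a @ [[-0.85, -0.35],[-2.02, 1.6]]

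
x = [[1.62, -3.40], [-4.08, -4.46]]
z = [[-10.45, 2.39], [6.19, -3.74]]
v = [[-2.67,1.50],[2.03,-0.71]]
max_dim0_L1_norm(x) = 7.86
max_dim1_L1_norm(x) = 8.54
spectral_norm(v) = 3.73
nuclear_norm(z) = 14.69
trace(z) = -14.19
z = v @ x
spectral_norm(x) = 6.28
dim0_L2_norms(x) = [4.39, 5.61]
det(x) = -21.10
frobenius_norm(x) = 7.12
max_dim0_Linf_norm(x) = 4.46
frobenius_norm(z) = 12.93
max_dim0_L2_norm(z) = 12.15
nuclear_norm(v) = 4.04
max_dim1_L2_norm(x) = 6.04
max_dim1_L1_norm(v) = 4.17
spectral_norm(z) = 12.79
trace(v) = -3.38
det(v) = -1.15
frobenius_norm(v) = 3.74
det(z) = 24.29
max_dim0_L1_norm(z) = 16.64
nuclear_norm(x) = 9.64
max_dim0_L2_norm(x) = 5.61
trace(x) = -2.84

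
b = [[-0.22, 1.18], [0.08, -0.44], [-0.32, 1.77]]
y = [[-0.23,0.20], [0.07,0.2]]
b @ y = [[0.13,0.19], [-0.05,-0.07], [0.20,0.29]]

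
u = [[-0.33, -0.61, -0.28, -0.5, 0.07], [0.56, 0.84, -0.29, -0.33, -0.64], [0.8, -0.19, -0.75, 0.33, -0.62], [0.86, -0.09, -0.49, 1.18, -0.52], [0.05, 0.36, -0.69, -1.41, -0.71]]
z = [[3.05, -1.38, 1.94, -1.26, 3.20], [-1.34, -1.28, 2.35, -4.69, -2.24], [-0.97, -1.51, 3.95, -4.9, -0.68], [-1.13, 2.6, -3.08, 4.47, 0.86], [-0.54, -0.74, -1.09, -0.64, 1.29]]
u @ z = [[0.61, 0.31, -1.72, 2.37, 0.16], [1.58, -1.79, 3.63, -4.29, -1.00], [3.38, 1.59, -2.20, 5.43, 2.98], [2.17, 3.12, -3.55, 7.35, 3.63], [2.32, -2.63, 3.33, -4.22, -2.31]]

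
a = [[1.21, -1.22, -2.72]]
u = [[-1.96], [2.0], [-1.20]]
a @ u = [[-1.55]]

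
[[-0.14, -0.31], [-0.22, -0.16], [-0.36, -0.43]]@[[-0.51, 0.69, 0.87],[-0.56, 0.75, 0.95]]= [[0.25, -0.33, -0.42], [0.2, -0.27, -0.34], [0.42, -0.57, -0.72]]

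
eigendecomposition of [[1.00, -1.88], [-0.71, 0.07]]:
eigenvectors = [[0.92,  0.74], [-0.38,  0.67]]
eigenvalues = [1.78, -0.71]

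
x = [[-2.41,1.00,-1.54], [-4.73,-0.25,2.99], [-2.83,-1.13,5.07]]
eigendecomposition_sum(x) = [[0.14,0.18,-0.64],[-0.88,-1.14,4.09],[-1.2,-1.56,5.57]] + [[-2.82,1.05,-1.10], [-4.93,1.85,-1.92], [-1.99,0.74,-0.78]] + [[0.27, -0.23, 0.2], [1.09, -0.95, 0.83], [0.36, -0.32, 0.27]]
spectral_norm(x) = 7.89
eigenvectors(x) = [[0.09, -0.47, -0.23],[-0.59, -0.82, -0.92],[-0.80, -0.33, -0.31]]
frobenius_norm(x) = 8.69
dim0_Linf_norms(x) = [4.73, 1.13, 5.07]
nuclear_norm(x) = 11.65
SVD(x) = [[-0.06, 0.82, 0.57],[-0.69, 0.38, -0.62],[-0.72, -0.42, 0.54]] @ diag([7.888732888087765, 3.647014956519125, 0.11434739755801043]) @ [[0.69, 0.12, -0.71], [-0.71, 0.33, -0.63], [0.16, 0.94, 0.31]]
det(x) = 3.29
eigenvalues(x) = [4.57, -1.74, -0.41]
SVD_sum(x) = [[-0.30, -0.05, 0.32],[-3.74, -0.64, 3.88],[-3.93, -0.68, 4.08]] + [[-2.12, 0.99, -1.88], [-0.98, 0.46, -0.87], [1.09, -0.51, 0.97]] + [[0.01, 0.06, 0.02],[-0.01, -0.07, -0.02],[0.01, 0.06, 0.02]]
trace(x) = 2.41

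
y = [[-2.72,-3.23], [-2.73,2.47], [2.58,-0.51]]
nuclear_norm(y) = 8.73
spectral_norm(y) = 4.65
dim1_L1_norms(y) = [5.95, 5.2, 3.09]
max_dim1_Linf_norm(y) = 3.23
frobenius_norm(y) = 6.19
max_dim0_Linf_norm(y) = 3.23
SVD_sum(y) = [[-3.14, -0.47], [-2.31, -0.35], [2.45, 0.37]] + [[0.42, -2.76],  [-0.42, 2.82],  [0.13, -0.88]]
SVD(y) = [[-0.68, 0.68],[-0.5, -0.7],[0.53, 0.22]] @ diag([4.649428798109539, 4.0846556588419665]) @ [[0.99, 0.15], [0.15, -0.99]]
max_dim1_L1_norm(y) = 5.95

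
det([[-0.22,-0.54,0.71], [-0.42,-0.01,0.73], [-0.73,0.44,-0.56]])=0.348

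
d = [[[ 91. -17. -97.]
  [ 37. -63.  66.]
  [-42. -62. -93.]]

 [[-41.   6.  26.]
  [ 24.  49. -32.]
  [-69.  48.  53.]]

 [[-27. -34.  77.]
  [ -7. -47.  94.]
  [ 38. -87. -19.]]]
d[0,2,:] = [-42.0, -62.0, -93.0]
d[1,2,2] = 53.0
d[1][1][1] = 49.0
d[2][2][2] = -19.0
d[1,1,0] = 24.0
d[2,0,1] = -34.0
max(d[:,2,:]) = 53.0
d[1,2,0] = -69.0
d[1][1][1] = 49.0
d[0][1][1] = -63.0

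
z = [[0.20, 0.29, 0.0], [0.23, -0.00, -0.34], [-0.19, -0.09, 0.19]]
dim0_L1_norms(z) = [0.62, 0.38, 0.53]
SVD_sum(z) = [[0.16, 0.08, -0.15], [0.26, 0.13, -0.25], [-0.19, -0.09, 0.19]] + [[0.04, 0.21, 0.15], [-0.03, -0.13, -0.09], [0.00, 0.0, 0.0]] + [[0.0, -0.00, 0.0], [0.00, -0.0, 0.00], [0.00, -0.00, 0.00]]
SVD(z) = [[-0.44, 0.86, 0.26], [-0.72, -0.51, 0.47], [0.54, 0.02, 0.84]] @ diag([0.5268898923879258, 0.3086857782713152, 0.00036275676735919327]) @ [[-0.67,-0.33,0.66], [0.16,0.80,0.58], [0.72,-0.5,0.49]]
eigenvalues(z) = [0.51, 0.0, -0.12]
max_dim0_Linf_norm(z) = 0.34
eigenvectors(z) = [[-0.58,-0.72,-0.66], [-0.62,0.49,0.72], [0.53,-0.49,-0.2]]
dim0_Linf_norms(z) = [0.23, 0.29, 0.34]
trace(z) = 0.39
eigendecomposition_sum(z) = [[0.21, 0.15, -0.16], [0.22, 0.16, -0.17], [-0.19, -0.13, 0.14]] + [[0.0,0.00,0.00], [-0.00,-0.0,-0.0], [0.0,0.0,0.0]] + [[-0.01,0.14,0.16], [0.01,-0.16,-0.17], [-0.00,0.04,0.05]]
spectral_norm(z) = 0.53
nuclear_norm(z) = 0.84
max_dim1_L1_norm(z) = 0.57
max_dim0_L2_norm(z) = 0.39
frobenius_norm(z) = 0.61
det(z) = -0.00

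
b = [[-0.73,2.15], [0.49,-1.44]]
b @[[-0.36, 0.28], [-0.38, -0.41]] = [[-0.55,-1.09],  [0.37,0.73]]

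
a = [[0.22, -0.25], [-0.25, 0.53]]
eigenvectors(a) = [[-0.87,0.49], [-0.49,-0.87]]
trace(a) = 0.75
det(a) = 0.05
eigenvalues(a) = [0.08, 0.67]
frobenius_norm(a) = 0.67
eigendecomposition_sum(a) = [[0.06, 0.03], [0.03, 0.02]] + [[0.16, -0.28], [-0.28, 0.51]]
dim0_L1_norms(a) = [0.47, 0.78]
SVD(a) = [[-0.49, 0.87],  [0.87, 0.49]] @ diag([0.6691513216016546, 0.08084867839834545]) @ [[-0.49, 0.87], [0.87, 0.49]]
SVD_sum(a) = [[0.16, -0.28], [-0.28, 0.51]] + [[0.06, 0.03], [0.03, 0.02]]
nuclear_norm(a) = 0.75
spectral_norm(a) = 0.67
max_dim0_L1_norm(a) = 0.78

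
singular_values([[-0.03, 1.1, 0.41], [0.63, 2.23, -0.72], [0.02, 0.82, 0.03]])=[2.71, 0.76, 0.07]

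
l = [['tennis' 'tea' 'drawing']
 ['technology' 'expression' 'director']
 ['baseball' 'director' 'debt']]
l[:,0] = ['tennis', 'technology', 'baseball']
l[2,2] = 'debt'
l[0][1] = 'tea'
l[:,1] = ['tea', 'expression', 'director']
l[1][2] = 'director'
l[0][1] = 'tea'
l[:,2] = ['drawing', 'director', 'debt']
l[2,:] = ['baseball', 'director', 'debt']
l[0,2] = 'drawing'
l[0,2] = 'drawing'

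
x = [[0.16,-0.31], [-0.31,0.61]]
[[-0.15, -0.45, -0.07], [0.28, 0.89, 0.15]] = x@[[-0.79, 0.04, -0.35],  [0.06, 1.48, 0.06]]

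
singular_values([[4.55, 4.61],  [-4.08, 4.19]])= [6.48, 5.84]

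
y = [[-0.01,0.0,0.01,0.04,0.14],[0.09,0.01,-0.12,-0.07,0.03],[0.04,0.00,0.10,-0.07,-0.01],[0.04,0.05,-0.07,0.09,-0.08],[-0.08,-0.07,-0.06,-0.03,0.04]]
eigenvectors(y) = [[(0.1+0j),(-0.32-0.26j),(-0.32+0.26j),(0.54+0j),(0.43+0j)], [0.20+0.00j,-0.63+0.00j,-0.63-0.00j,(-0.8+0j),-0.79+0.00j], [-0.64+0.00j,-0.10+0.23j,(-0.1-0.23j),-0.16+0.00j,0.14+0.00j], [(0.74+0j),(0.18+0.26j),0.18-0.26j,-0.06+0.00j,0.41+0.00j], [(-0.04+0j),0.05-0.52j,(0.05+0.52j),(-0.21+0j),(-0.04+0j)]]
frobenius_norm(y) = 0.33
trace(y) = 0.23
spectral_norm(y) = 0.19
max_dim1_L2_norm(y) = 0.17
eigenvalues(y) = [(0.17+0j), (0.06+0.13j), (0.06-0.13j), (-0.07+0j), (0.02+0j)]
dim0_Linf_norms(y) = [0.09, 0.07, 0.12, 0.09, 0.14]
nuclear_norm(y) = 0.65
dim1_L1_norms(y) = [0.2, 0.32, 0.22, 0.33, 0.28]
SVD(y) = [[0.41,0.41,0.28,0.73,0.23], [-0.39,0.62,-0.67,0.14,-0.03], [0.29,-0.42,-0.57,0.09,0.63], [-0.73,-0.10,0.34,0.17,0.56], [0.24,0.51,0.18,-0.64,0.49]] @ diag([0.19381986502977552, 0.17906248564940366, 0.15096129149034263, 0.12172995193886077, 0.00793683976322741]) @ [[-0.39, -0.30, 0.6, -0.26, 0.57], [-0.06, -0.19, -0.76, -0.12, 0.61], [-0.57, -0.01, -0.06, 0.82, 0.03], [0.55, 0.45, 0.22, 0.39, 0.55], [0.46, -0.82, 0.08, 0.32, -0.05]]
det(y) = -0.00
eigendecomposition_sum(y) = [[0j, 0j, (-0.01-0j), 0.01-0.00j, -0.00+0.00j], [0.00+0.00j, 0.01+0.00j, -0.03-0.00j, 0.02-0.00j, -0.00+0.00j], [(-0.01-0j), (-0.03+0j), (0.09+0j), (-0.06+0j), (0.01-0j)], [(0.01+0j), (0.03+0j), (-0.1-0j), (0.07-0j), -0.01+0.00j], [-0.00-0.00j, -0.00+0.00j, 0.01+0.00j, -0.00+0.00j, 0.00-0.00j]] + [[(-0+0.04j), -0.01+0.02j, -0.01+0.01j, -0.01-0.00j, (0.05+0j)],[0.04+0.05j, (0.01+0.04j), -0.01+0.03j, (-0.01+0.01j), (0.06-0.04j)],[0.02-0.01j, 0.02+0.00j, (0.01+0.01j), 0j, -0.01-0.03j],[(0.01-0.03j), 0.01-0.02j, 0.01-0.01j, (0.01+0j), (-0.03-0.01j)],[(-0.04+0.03j), (-0.03+0.01j), (-0.02-0.01j), (-0.01-0.01j), 0.03+0.05j]] + [[(-0-0.04j), (-0.01-0.02j), -0.01-0.01j, -0.01+0.00j, (0.05-0j)], [(0.04-0.05j), (0.01-0.04j), (-0.01-0.03j), (-0.01-0.01j), 0.06+0.04j], [(0.02+0.01j), (0.02-0j), 0.01-0.01j, -0j, -0.01+0.03j], [(0.01+0.03j), (0.01+0.02j), 0.01+0.01j, 0.01-0.00j, (-0.03+0.01j)], [(-0.04-0.03j), -0.03-0.01j, -0.02+0.01j, (-0.01+0.01j), 0.03-0.05j]] + [[(-0.02+0j),(0.02+0j),(0.04+0j),(0.04+0j),0.04+0.00j], [0.02-0.00j,(-0.02-0j),-0.06-0.00j,(-0.05-0j),(-0.07-0j)], [-0j,-0.00-0.00j,-0.01-0.00j,-0.01-0.00j,(-0.01-0j)], [-0j,-0.00-0.00j,-0.00-0.00j,(-0-0j),(-0.01-0j)], [(0.01-0j),-0.01-0.00j,(-0.02-0j),-0.01-0.00j,(-0.02-0j)]] + [[0.01+0.00j, -0.00+0.00j, 0.01+0.00j, 0.01+0.00j, 0.01+0.00j], [(-0.01-0j), 0.00-0.00j, -0.02-0.00j, -0.02-0.00j, (-0.01-0j)], [0j, -0.00+0.00j, 0j, 0.00+0.00j, 0.00+0.00j], [(0.01+0j), (-0+0j), (0.01+0j), (0.01+0j), 0.01+0.00j], [(-0-0j), -0j, (-0-0j), (-0-0j), -0.00-0.00j]]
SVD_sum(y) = [[-0.03, -0.02, 0.05, -0.02, 0.05], [0.03, 0.02, -0.05, 0.02, -0.04], [-0.02, -0.02, 0.03, -0.01, 0.03], [0.06, 0.04, -0.09, 0.04, -0.08], [-0.02, -0.01, 0.03, -0.01, 0.03]] + [[-0.00, -0.01, -0.06, -0.01, 0.04], [-0.01, -0.02, -0.08, -0.01, 0.07], [0.00, 0.01, 0.06, 0.01, -0.05], [0.0, 0.0, 0.01, 0.00, -0.01], [-0.01, -0.02, -0.07, -0.01, 0.06]] + [[-0.02, -0.00, -0.0, 0.03, 0.0], [0.06, 0.00, 0.01, -0.08, -0.00], [0.05, 0.00, 0.01, -0.07, -0.00], [-0.03, -0.00, -0.0, 0.04, 0.0], [-0.02, -0.00, -0.00, 0.02, 0.00]] + [[0.05, 0.04, 0.02, 0.03, 0.05], [0.01, 0.01, 0.0, 0.01, 0.01], [0.01, 0.0, 0.0, 0.0, 0.01], [0.01, 0.01, 0.0, 0.01, 0.01], [-0.04, -0.03, -0.02, -0.03, -0.04]] + [[0.00,-0.00,0.00,0.00,-0.0],[-0.00,0.0,-0.0,-0.00,0.0],[0.00,-0.00,0.0,0.00,-0.0],[0.0,-0.0,0.00,0.0,-0.00],[0.00,-0.00,0.0,0.00,-0.00]]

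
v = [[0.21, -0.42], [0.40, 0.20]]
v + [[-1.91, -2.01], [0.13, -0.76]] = [[-1.7, -2.43],[0.53, -0.56]]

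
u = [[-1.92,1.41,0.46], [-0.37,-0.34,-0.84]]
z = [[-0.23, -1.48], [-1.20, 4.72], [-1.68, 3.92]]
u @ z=[[-2.02,11.30], [1.90,-4.35]]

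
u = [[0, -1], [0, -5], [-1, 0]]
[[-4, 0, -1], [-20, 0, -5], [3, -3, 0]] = u@[[-3, 3, 0], [4, 0, 1]]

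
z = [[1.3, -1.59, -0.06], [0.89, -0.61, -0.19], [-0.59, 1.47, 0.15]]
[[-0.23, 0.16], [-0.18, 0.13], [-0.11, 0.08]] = z@[[-0.44, 0.32],[-0.2, 0.15],[-0.48, 0.35]]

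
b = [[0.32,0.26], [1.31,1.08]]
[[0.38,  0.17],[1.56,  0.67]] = b@[[0.46, 0.89], [0.89, -0.46]]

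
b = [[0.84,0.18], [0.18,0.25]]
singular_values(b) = [0.89, 0.2]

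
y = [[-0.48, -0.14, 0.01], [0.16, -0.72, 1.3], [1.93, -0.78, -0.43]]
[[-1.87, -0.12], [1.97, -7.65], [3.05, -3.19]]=y@[[3.20, -0.94],[2.60, 3.79],[2.56, -3.67]]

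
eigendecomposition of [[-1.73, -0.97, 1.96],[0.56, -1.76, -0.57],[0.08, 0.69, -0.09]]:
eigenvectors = [[0.83+0.00j, (0.83-0j), 0.74+0.00j], [(-0.11-0.52j), -0.11+0.52j, (0.02+0j)], [-0.09+0.16j, (-0.09-0.16j), 0.67+0.00j]]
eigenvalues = [(-1.8+0.98j), (-1.8-0.98j), (0.02+0j)]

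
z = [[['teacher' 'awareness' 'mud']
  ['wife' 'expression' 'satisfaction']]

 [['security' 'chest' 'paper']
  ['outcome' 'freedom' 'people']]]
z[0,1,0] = 'wife'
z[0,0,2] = 'mud'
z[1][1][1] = 'freedom'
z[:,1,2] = ['satisfaction', 'people']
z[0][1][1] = 'expression'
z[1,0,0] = 'security'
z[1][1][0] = 'outcome'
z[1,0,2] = 'paper'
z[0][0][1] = 'awareness'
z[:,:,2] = [['mud', 'satisfaction'], ['paper', 'people']]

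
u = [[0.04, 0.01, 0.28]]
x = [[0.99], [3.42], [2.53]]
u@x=[[0.78]]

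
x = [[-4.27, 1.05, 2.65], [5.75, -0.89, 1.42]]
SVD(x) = [[-0.63, 0.78], [0.78, 0.63]] @ diag([7.30431970048773, 2.979230389390327]) @ [[0.98, -0.19, -0.08],[0.09, 0.09, 0.99]]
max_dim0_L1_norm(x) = 10.02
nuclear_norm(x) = 10.28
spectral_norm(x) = 7.30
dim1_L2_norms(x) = [5.13, 5.99]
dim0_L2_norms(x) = [7.16, 1.38, 3.01]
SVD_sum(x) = [[-4.49, 0.85, 0.35], [5.58, -1.05, -0.43]] + [[0.22,  0.2,  2.3], [0.17,  0.16,  1.85]]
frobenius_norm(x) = 7.89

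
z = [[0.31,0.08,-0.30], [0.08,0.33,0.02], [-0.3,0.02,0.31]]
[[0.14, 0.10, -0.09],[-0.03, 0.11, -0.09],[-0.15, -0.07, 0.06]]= z @ [[0.30, 0.23, 0.03],[-0.14, 0.28, -0.29],[-0.19, -0.03, 0.24]]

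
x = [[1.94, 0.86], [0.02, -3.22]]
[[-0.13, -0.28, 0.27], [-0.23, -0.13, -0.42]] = x@[[-0.1, -0.16, 0.08], [0.07, 0.04, 0.13]]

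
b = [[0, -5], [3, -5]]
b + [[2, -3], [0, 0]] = [[2, -8], [3, -5]]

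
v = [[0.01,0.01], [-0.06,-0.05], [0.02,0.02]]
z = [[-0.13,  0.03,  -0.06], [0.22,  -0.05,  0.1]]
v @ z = [[0.0,  -0.0,  0.0], [-0.00,  0.0,  -0.0], [0.00,  -0.00,  0.0]]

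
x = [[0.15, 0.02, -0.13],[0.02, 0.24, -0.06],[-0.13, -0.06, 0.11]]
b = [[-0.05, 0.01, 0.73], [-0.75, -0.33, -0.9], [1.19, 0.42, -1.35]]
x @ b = [[-0.18, -0.06, 0.27], [-0.25, -0.10, -0.12], [0.18, 0.06, -0.19]]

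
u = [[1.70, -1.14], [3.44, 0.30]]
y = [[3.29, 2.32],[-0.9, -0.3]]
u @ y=[[6.62, 4.29], [11.05, 7.89]]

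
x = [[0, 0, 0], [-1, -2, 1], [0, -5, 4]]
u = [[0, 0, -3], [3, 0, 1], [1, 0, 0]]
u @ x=[[0, 15, -12], [0, -5, 4], [0, 0, 0]]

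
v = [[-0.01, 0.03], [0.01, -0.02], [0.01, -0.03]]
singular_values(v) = [0.05, 0.0]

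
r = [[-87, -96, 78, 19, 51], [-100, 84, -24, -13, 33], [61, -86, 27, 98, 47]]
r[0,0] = -87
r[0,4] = 51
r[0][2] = 78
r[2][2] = 27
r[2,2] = 27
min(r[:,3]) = -13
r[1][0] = -100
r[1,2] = -24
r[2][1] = -86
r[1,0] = -100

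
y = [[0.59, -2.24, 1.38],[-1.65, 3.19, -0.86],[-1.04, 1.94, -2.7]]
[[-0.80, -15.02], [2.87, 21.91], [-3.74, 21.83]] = y@ [[1.27, -5.84], [2.23, 2.82], [2.50, -3.81]]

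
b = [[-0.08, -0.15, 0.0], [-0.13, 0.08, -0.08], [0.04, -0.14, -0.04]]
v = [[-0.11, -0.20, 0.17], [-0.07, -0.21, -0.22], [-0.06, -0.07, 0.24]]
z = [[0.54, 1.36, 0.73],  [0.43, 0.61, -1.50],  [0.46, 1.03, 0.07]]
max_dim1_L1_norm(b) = 0.29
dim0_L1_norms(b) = [0.25, 0.37, 0.12]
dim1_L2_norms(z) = [1.64, 1.68, 1.13]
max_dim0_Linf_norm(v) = 0.24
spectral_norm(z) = 1.99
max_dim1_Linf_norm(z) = 1.5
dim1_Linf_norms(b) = [0.15, 0.13, 0.14]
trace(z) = 1.22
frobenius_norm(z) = 2.60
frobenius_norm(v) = 0.49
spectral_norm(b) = 0.22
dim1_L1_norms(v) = [0.48, 0.5, 0.37]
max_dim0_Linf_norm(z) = 1.5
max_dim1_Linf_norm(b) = 0.15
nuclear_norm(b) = 0.45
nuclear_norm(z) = 3.66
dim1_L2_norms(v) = [0.28, 0.31, 0.26]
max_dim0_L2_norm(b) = 0.22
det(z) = -0.00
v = b @ z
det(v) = -0.00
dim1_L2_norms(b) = [0.17, 0.17, 0.15]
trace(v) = -0.08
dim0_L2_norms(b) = [0.16, 0.22, 0.09]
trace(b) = -0.04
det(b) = 0.00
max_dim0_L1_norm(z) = 3.0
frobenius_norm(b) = 0.29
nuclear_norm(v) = 0.70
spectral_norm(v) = 0.37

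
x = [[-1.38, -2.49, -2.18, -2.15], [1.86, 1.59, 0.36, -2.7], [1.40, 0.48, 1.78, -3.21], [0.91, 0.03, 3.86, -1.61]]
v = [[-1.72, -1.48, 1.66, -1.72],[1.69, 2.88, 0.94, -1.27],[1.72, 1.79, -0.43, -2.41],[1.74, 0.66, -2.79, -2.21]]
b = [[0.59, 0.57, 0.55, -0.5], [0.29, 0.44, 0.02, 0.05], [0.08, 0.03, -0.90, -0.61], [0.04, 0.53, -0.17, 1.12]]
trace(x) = 0.38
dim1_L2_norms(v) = [3.3, 3.69, 3.49, 4.02]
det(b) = -0.00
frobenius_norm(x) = 8.05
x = v @ b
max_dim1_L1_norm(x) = 8.2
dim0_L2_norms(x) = [2.86, 2.99, 4.79, 4.98]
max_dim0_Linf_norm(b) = 1.12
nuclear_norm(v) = 12.11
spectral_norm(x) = 6.28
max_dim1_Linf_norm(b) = 1.12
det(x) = 0.23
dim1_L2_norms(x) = [4.18, 3.66, 3.96, 4.28]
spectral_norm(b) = 1.41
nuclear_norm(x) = 13.24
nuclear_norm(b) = 3.52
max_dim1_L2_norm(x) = 4.28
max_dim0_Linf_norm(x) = 3.86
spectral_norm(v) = 5.77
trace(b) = 1.25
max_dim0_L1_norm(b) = 2.28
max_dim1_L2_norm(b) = 1.25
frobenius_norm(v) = 7.27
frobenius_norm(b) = 2.06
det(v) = 5.95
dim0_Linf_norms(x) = [1.86, 2.49, 3.86, 3.21]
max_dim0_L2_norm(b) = 1.37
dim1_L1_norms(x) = [8.2, 6.51, 6.87, 6.41]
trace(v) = -1.48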